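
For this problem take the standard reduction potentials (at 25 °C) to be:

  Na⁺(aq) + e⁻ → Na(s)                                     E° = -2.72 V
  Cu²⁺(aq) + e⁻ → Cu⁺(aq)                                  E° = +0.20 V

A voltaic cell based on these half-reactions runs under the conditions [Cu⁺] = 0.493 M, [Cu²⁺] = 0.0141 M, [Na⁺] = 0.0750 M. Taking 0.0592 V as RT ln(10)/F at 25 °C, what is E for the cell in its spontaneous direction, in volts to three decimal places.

+2.895 V

Cu²⁺/Cu⁺ is the cathode (higher E°), Na⁺/Na the anode: E°cell = +0.20 − (-2.72) = +2.92 V, n = 1.
Overall: Cu²⁺(aq) + Na(s) → Cu⁺(aq) + Na⁺(aq)
Q = [Cu⁺]·[Na⁺] / ([Cu²⁺]); log Q = 0.419.
E = E° − (0.0592/n) log Q = +2.92 − (0.0592/1)(0.419) = +2.895 V.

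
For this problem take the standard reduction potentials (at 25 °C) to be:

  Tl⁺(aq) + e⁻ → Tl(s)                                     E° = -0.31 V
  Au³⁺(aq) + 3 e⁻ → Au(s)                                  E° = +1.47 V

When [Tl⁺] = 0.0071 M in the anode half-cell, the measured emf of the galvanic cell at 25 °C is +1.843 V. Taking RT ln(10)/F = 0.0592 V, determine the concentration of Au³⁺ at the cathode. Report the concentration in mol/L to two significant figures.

Au³⁺/Au is the cathode, Tl⁺/Tl the anode: E°cell = +1.78 V, n = 3.
Overall reaction: Au³⁺(aq) + 3 Tl(s) → Au(s) + 3 Tl⁺(aq); Q = [Tl⁺]^3/[Au³⁺]^1.
From E = E° − (0.0592/n) log Q: log Q = (E° − E)·n/0.0592 = (+1.78 − (+1.843))·3/0.0592 = -3.1926.
So 1·log[Au³⁺] = 3·log(0.0071) − log Q = -6.4462 − (-3.1926) = -3.2536; [Au³⁺] = 10^(-3.2536) ≈ 0.00056 M.

0.00056 M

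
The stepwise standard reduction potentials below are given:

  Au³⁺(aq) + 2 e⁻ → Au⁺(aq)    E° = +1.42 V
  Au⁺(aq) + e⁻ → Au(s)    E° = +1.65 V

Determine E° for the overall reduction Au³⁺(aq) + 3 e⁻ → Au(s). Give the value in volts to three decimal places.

+1.497 V

Since ΔG° = −nFE° is additive over sequential reductions, n₃E°₃ = n₁E°₁ + n₂E°₂.
E°₃ = (2×+1.42 + 1×+1.65) / 3 = (+4.490) / 3 = +1.497 V.
E° values themselves are not directly additive — weighting by electron count is essential.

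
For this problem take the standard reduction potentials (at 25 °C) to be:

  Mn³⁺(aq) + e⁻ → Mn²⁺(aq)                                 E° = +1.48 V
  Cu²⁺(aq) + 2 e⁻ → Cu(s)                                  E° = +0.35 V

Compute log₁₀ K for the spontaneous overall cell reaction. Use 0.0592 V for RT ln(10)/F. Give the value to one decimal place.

Cathode: Mn³⁺/Mn²⁺; anode: Cu²⁺/Cu. E°cell = +1.13 V, n = 2.
log K = nE°cell / 0.0592 = (2)(+1.13) / 0.0592 = 38.2.

38.2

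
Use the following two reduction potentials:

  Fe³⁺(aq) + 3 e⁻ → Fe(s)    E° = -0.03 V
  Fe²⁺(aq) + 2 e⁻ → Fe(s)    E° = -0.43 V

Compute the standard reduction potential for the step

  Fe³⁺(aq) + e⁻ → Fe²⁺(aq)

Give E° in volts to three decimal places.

Sequential free energies add, so n₃E°₃ = n₁E°₁ + n₂E°₂.
With n₃ = 3, and the known step contributing 2×(-0.43) V, the unknown satisfies 1·E° = 3×(-0.03) − 2×(-0.43) = +0.770.
E° = +0.770 / 1 = +0.770 V.

+0.770 V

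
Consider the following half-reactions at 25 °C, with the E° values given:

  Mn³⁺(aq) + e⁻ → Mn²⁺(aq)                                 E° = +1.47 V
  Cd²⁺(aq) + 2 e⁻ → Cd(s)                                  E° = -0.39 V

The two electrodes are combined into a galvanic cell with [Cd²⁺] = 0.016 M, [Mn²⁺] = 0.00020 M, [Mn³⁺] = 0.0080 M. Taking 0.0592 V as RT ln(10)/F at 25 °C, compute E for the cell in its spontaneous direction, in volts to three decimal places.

Mn³⁺/Mn²⁺ is the cathode (higher E°), Cd²⁺/Cd the anode: E°cell = +1.47 − (-0.39) = +1.86 V, n = 2.
Overall: 2 Mn³⁺(aq) + Cd(s) → 2 Mn²⁺(aq) + Cd²⁺(aq)
Q = [Mn²⁺]^2·[Cd²⁺] / ([Mn³⁺]^2); log Q = -5.000.
E = E° − (0.0592/n) log Q = +1.86 − (0.0592/2)(-5.000) = +2.008 V.

+2.008 V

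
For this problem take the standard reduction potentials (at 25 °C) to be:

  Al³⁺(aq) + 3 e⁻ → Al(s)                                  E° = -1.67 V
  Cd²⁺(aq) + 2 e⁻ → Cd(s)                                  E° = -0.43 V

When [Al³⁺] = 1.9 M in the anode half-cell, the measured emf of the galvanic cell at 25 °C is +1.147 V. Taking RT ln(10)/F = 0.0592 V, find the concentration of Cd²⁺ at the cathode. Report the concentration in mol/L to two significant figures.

0.0011 M

Cd²⁺/Cd is the cathode, Al³⁺/Al the anode: E°cell = +1.24 V, n = 6.
Overall reaction: 3 Cd²⁺(aq) + 2 Al(s) → 3 Cd(s) + 2 Al³⁺(aq); Q = [Al³⁺]^2/[Cd²⁺]^3.
From E = E° − (0.0592/n) log Q: log Q = (E° − E)·n/0.0592 = (+1.24 − (+1.147))·6/0.0592 = 9.4257.
So 3·log[Cd²⁺] = 2·log(1.9) − log Q = 0.5575 − (9.4257) = -8.8682; log[Cd²⁺] = -8.8682 / 3 = -2.9561; [Cd²⁺] = 10^(-2.9561) ≈ 0.0011 M.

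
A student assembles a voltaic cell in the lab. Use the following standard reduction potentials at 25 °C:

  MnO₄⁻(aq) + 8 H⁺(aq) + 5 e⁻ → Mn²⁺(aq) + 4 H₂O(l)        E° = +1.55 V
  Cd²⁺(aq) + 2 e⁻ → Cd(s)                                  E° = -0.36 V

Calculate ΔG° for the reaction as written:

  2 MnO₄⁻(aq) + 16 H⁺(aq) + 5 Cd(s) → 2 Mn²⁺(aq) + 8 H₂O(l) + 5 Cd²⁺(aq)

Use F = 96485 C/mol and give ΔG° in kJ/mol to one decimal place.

As written, MnO₄⁻/Mn²⁺ is reduced (cathode) and Cd²⁺/Cd is oxidised (anode), so E°cell = (+1.55) − (-0.36) = +1.91 V.
Balancing electrons gives n = 10.
ΔG° = −nFE° = −(10)(96485)(+1.91) = -1,842,864 J = -1842.9 kJ/mol.

-1842.9 kJ/mol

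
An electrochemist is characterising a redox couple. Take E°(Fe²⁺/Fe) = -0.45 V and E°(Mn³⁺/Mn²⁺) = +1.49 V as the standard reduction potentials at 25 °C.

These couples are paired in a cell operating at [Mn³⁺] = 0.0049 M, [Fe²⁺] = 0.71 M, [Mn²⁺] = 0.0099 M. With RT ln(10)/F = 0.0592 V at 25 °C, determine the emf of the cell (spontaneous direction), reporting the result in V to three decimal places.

Mn³⁺/Mn²⁺ is the cathode (higher E°), Fe²⁺/Fe the anode: E°cell = +1.49 − (-0.45) = +1.94 V, n = 2.
Overall: 2 Mn³⁺(aq) + Fe(s) → 2 Mn²⁺(aq) + Fe²⁺(aq)
Q = [Mn²⁺]^2·[Fe²⁺] / ([Mn³⁺]^2); log Q = 0.462.
E = E° − (0.0592/n) log Q = +1.94 − (0.0592/2)(0.462) = +1.926 V.

+1.926 V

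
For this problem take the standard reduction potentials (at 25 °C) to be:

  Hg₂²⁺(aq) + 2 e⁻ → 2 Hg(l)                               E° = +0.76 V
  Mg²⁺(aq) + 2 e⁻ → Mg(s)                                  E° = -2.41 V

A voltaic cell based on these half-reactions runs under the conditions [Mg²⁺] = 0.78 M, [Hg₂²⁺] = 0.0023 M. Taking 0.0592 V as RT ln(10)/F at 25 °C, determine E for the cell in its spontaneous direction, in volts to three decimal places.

+3.095 V

Hg₂²⁺/Hg is the cathode (higher E°), Mg²⁺/Mg the anode: E°cell = +0.76 − (-2.41) = +3.17 V, n = 2.
Overall: Hg₂²⁺(aq) + Mg(s) → 2 Hg(l) + Mg²⁺(aq)
Q = [Mg²⁺] / ([Hg₂²⁺]); log Q = 2.530.
E = E° − (0.0592/n) log Q = +3.17 − (0.0592/2)(2.530) = +3.095 V.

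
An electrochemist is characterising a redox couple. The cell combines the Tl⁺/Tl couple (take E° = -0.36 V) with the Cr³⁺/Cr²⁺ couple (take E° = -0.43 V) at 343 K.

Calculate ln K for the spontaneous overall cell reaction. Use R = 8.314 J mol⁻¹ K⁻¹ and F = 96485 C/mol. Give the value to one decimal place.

2.4

Cathode: Tl⁺/Tl; anode: Cr³⁺/Cr²⁺. E°cell = (-0.36) − (-0.43) = +0.07 V, with n = 1.
ΔG° = −nFE° = −RT ln K, so ln K = nFE°/(RT) = (1)(96485)(+0.07) / ((8.314)(343)) = 2.368.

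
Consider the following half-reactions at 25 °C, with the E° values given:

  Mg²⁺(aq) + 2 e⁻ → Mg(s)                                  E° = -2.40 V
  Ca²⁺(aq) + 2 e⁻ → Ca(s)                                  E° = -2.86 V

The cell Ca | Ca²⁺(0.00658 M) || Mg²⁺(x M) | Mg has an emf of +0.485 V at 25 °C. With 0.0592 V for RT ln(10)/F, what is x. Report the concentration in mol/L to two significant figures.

0.046 M

Mg²⁺/Mg is the cathode, Ca²⁺/Ca the anode: E°cell = +0.46 V, n = 2.
Overall reaction: Mg²⁺(aq) + Ca(s) → Mg(s) + Ca²⁺(aq); Q = [Ca²⁺]^1/[Mg²⁺]^1.
From E = E° − (0.0592/n) log Q: log Q = (E° − E)·n/0.0592 = (+0.46 − (+0.485))·2/0.0592 = -0.8446.
So 1·log[Mg²⁺] = 1·log(0.00658) − log Q = -2.1818 − (-0.8446) = -1.3372; [Mg²⁺] = 10^(-1.3372) ≈ 0.046 M.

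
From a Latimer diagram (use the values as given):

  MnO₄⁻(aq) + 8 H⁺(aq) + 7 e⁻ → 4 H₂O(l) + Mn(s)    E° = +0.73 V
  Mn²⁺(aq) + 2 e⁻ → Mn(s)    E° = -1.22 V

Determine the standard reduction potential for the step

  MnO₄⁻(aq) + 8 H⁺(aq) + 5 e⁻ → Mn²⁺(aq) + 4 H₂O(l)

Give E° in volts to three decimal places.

+1.510 V

Sequential free energies add, so n₃E°₃ = n₁E°₁ + n₂E°₂.
With n₃ = 7, and the known step contributing 2×(-1.22) V, the unknown satisfies 5·E° = 7×(+0.73) − 2×(-1.22) = +7.550.
E° = +7.550 / 5 = +1.510 V.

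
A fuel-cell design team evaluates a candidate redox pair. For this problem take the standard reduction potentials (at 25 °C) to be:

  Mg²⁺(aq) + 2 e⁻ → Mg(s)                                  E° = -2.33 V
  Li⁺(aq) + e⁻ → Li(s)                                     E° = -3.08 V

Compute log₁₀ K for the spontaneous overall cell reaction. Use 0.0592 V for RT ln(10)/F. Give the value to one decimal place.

25.3

Cathode: Mg²⁺/Mg; anode: Li⁺/Li. E°cell = +0.75 V, n = 2.
log K = nE°cell / 0.0592 = (2)(+0.75) / 0.0592 = 25.3.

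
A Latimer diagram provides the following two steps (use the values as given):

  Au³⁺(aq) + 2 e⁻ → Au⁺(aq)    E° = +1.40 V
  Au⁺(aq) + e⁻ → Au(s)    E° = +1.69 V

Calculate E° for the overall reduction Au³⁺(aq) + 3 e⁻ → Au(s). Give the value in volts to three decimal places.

Since ΔG° = −nFE° is additive over sequential reductions, n₃E°₃ = n₁E°₁ + n₂E°₂.
E°₃ = (2×+1.40 + 1×+1.69) / 3 = (+4.490) / 3 = +1.497 V.
E° values themselves are not directly additive — weighting by electron count is essential.

+1.497 V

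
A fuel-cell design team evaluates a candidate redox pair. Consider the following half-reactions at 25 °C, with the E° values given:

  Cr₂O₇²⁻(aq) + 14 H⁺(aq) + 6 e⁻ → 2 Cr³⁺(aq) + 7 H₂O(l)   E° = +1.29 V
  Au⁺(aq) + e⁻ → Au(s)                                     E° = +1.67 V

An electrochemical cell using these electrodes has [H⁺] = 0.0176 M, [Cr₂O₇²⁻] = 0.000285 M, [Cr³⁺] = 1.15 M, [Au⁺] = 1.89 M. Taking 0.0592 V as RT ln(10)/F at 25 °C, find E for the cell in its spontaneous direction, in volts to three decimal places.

Au⁺/Au is the cathode (higher E°), Cr₂O₇²⁻/Cr³⁺ the anode: E°cell = +1.67 − (+1.29) = +0.38 V, n = 6.
Overall: 6 Au⁺(aq) + 2 Cr³⁺(aq) + 7 H₂O(l) → 6 Au(s) + Cr₂O₇²⁻(aq) + 14 H⁺(aq)
Q = [Cr₂O₇²⁻]·[H⁺]^14 / ([Au⁺]^6·[Cr³⁺]^2); log Q = -29.888.
E = E° − (0.0592/n) log Q = +0.38 − (0.0592/6)(-29.888) = +0.675 V.

+0.675 V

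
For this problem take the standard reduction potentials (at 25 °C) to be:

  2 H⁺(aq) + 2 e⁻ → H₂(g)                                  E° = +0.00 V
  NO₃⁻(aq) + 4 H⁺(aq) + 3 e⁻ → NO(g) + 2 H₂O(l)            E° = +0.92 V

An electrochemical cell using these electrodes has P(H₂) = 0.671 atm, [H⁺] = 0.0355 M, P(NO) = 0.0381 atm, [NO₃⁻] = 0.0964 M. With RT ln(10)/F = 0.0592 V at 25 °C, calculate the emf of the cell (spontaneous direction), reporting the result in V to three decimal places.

+0.894 V

NO₃⁻/NO is the cathode (higher E°), H⁺/H₂ the anode: E°cell = +0.92 − (+0.00) = +0.92 V, n = 6.
Overall: 2 NO₃⁻(aq) + 2 H⁺(aq) + 3 H₂(g) → 2 NO(g) + 4 H₂O(l)
Q = P(NO)^2 / ([NO₃⁻]^2·[H⁺]^2·P(H₂)^3); log Q = 2.613.
E = E° − (0.0592/n) log Q = +0.92 − (0.0592/6)(2.613) = +0.894 V.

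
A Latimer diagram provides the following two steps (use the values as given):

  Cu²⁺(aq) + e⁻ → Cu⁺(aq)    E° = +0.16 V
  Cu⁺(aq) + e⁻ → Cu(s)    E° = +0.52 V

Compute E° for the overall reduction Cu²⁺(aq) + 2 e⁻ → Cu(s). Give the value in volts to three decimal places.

+0.340 V

Adding the free-energy changes (−nFE°) of the two steps gives −n₃FE°₃ = −n₁FE°₁ − n₂FE°₂.
E°₃ = (1×+0.16 + 1×+0.52) / 2 = (+0.680) / 2 = +0.340 V.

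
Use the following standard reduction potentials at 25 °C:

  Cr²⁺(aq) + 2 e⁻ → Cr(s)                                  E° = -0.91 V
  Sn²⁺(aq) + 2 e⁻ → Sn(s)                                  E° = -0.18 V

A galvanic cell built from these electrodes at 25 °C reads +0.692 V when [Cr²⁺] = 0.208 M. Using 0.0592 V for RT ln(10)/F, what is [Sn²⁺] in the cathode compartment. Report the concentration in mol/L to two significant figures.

0.011 M

Sn²⁺/Sn is the cathode, Cr²⁺/Cr the anode: E°cell = +0.73 V, n = 2.
Overall reaction: Sn²⁺(aq) + Cr(s) → Sn(s) + Cr²⁺(aq); Q = [Cr²⁺]^1/[Sn²⁺]^1.
From E = E° − (0.0592/n) log Q: log Q = (E° − E)·n/0.0592 = (+0.73 − (+0.692))·2/0.0592 = 1.2838.
So 1·log[Sn²⁺] = 1·log(0.208) − log Q = -0.6819 − (1.2838) = -1.9657; [Sn²⁺] = 10^(-1.9657) ≈ 0.011 M.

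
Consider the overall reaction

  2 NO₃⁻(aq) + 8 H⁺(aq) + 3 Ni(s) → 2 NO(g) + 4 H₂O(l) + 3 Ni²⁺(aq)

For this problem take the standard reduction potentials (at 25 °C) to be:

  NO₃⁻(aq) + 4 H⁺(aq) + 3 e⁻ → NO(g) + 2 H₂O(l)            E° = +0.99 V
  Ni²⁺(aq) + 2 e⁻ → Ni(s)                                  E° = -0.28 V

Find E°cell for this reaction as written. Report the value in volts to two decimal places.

+1.27 V

The NO₃⁻/NO couple has the higher reduction potential, so it is the cathode; Ni²⁺/Ni is oxidised at the anode.
E°cell = E°(cathode) − E°(anode) = (+0.99) − (-0.28) = +1.27 V.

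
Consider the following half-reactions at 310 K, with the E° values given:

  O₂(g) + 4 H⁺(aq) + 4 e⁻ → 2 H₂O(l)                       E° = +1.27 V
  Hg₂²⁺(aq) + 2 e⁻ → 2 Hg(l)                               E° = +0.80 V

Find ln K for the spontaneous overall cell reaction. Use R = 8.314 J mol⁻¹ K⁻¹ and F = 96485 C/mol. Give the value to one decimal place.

70.4

Cathode: O₂/H₂O; anode: Hg₂²⁺/Hg. E°cell = (+1.27) − (+0.80) = +0.47 V, with n = 4.
ΔG° = −nFE° = −RT ln K, so ln K = nFE°/(RT) = (4)(96485)(+0.47) / ((8.314)(310)) = 70.379.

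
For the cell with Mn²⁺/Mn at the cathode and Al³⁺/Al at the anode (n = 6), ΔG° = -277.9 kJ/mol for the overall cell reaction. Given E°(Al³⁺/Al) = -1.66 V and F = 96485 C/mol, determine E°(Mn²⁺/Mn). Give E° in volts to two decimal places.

E°cell = −ΔG°/(nF) = −(-277.9×10³)/((6)(96485)) = +0.480 V.
Since Mn²⁺/Mn is the cathode and Al³⁺/Al the anode, E°cell = E°(Mn²⁺/Mn) − E°(Al³⁺/Al).
So E°(Mn²⁺/Mn) = E°cell + E°(Al³⁺/Al) = +0.480 + (-1.66) = -1.18 V.

-1.18 V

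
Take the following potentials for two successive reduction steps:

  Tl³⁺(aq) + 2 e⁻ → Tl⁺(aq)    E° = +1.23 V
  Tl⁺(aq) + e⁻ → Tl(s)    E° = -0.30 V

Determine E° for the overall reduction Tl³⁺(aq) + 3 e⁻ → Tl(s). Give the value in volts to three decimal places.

Since ΔG° = −nFE° is additive over sequential reductions, n₃E°₃ = n₁E°₁ + n₂E°₂.
E°₃ = (2×+1.23 + 1×-0.30) / 3 = (+2.160) / 3 = +0.720 V.

+0.720 V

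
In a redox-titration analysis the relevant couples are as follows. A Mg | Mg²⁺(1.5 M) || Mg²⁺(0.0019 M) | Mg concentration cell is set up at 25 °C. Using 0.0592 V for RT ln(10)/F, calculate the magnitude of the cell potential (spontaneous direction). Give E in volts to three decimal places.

+0.086 V

For a concentration cell E°cell = 0. The 1.5 M side is the cathode (reduction is favoured where [Mg²⁺] is higher).
With n = 2, E = −(0.0592/2) log([Mg²⁺]ₐₙ/[Mg²⁺]꜀ₐₜ) = −(0.0592/2) log(0.0019/1.5) = −(0.0592/2)(-2.897) = +0.086 V.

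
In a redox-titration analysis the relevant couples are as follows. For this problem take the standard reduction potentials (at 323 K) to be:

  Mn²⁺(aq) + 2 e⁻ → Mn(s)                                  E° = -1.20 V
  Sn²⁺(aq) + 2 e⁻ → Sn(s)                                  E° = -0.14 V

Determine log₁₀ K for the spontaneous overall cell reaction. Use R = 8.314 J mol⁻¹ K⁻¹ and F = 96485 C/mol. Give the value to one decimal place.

Cathode: Sn²⁺/Sn; anode: Mn²⁺/Mn. E°cell = (-0.14) − (-1.20) = +1.06 V, with n = 2.
ΔG° = −nFE° = −RT ln K, so ln K = nFE°/(RT) = (2)(96485)(+1.06) / ((8.314)(323)) = 76.170.
log₁₀ K = 76.170 / ln 10 = 33.1.

33.1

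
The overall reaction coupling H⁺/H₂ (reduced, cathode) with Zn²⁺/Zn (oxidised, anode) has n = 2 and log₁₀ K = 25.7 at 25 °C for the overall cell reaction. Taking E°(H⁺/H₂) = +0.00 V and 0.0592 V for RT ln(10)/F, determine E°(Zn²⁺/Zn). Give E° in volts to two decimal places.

E°cell = (0.0592/n)·log K = (0.0592/2)(25.7) = +0.761 V.
Since H⁺/H₂ is the cathode and Zn²⁺/Zn the anode, E°cell = E°(H⁺/H₂) − E°(Zn²⁺/Zn).
So E°(Zn²⁺/Zn) = E°(H⁺/H₂) − E°cell = (+0.00) − (+0.761) = -0.76 V.

-0.76 V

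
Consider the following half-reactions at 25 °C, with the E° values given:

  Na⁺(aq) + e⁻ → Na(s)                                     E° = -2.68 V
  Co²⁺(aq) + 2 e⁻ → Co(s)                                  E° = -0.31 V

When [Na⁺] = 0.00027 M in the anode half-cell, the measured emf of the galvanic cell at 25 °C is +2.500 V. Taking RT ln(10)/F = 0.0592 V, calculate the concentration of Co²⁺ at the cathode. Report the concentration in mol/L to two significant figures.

0.0018 M

Co²⁺/Co is the cathode, Na⁺/Na the anode: E°cell = +2.37 V, n = 2.
Overall reaction: Co²⁺(aq) + 2 Na(s) → Co(s) + 2 Na⁺(aq); Q = [Na⁺]^2/[Co²⁺]^1.
From E = E° − (0.0592/n) log Q: log Q = (E° − E)·n/0.0592 = (+2.37 − (+2.500))·2/0.0592 = -4.3919.
So 1·log[Co²⁺] = 2·log(0.00027) − log Q = -7.1373 − (-4.3919) = -2.7454; [Co²⁺] = 10^(-2.7454) ≈ 0.0018 M.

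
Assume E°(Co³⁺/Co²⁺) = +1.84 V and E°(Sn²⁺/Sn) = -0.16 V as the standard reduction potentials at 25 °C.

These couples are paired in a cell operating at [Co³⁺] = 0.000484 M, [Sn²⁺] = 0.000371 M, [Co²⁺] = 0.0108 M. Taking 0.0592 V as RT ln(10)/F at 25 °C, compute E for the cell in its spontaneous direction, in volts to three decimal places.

+2.022 V

Co³⁺/Co²⁺ is the cathode (higher E°), Sn²⁺/Sn the anode: E°cell = +1.84 − (-0.16) = +2.00 V, n = 2.
Overall: 2 Co³⁺(aq) + Sn(s) → 2 Co²⁺(aq) + Sn²⁺(aq)
Q = [Co²⁺]^2·[Sn²⁺] / ([Co³⁺]^2); log Q = -0.733.
E = E° − (0.0592/n) log Q = +2.00 − (0.0592/2)(-0.733) = +2.022 V.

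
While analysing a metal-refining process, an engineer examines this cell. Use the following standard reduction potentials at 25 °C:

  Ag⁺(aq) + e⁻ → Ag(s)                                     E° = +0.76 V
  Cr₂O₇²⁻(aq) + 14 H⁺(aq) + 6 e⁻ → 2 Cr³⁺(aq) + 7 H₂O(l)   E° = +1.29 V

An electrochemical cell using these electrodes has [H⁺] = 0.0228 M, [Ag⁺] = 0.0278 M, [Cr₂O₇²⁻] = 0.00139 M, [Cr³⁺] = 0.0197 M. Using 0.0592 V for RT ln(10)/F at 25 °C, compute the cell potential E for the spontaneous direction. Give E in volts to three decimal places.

Cr₂O₇²⁻/Cr³⁺ is the cathode (higher E°), Ag⁺/Ag the anode: E°cell = +1.29 − (+0.76) = +0.53 V, n = 6.
Overall: Cr₂O₇²⁻(aq) + 14 H⁺(aq) + 6 Ag(s) → 2 Cr³⁺(aq) + 7 H₂O(l) + 6 Ag⁺(aq)
Q = [Cr³⁺]^2·[Ag⁺]^6 / ([Cr₂O₇²⁻]·[H⁺]^14); log Q = 13.099.
E = E° − (0.0592/n) log Q = +0.53 − (0.0592/6)(13.099) = +0.401 V.

+0.401 V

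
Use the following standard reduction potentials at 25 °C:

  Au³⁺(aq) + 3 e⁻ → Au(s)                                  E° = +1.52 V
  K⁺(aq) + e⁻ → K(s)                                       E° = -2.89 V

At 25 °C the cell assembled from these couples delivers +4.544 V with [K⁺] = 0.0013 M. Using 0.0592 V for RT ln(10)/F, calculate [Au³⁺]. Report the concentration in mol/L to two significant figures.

0.014 M

Au³⁺/Au is the cathode, K⁺/K the anode: E°cell = +4.41 V, n = 3.
Overall reaction: Au³⁺(aq) + 3 K(s) → Au(s) + 3 K⁺(aq); Q = [K⁺]^3/[Au³⁺]^1.
From E = E° − (0.0592/n) log Q: log Q = (E° − E)·n/0.0592 = (+4.41 − (+4.544))·3/0.0592 = -6.7905.
So 1·log[Au³⁺] = 3·log(0.0013) − log Q = -8.6582 − (-6.7905) = -1.8677; [Au³⁺] = 10^(-1.8677) ≈ 0.014 M.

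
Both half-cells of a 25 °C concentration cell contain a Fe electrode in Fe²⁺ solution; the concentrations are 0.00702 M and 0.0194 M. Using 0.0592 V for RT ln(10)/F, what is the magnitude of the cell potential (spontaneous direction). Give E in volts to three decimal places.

+0.013 V

For a concentration cell E°cell = 0. The 0.0194 M side is the cathode (reduction is favoured where [Fe²⁺] is higher).
With n = 2, E = −(0.0592/2) log([Fe²⁺]ₐₙ/[Fe²⁺]꜀ₐₜ) = −(0.0592/2) log(0.00702/0.0194) = −(0.0592/2)(-0.441) = +0.013 V.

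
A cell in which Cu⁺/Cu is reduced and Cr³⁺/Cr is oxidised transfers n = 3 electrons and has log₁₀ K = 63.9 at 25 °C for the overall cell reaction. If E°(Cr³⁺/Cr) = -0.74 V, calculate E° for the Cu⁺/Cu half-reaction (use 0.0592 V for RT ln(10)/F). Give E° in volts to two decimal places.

+0.52 V

E°cell = (0.0592/n)·log K = (0.0592/3)(63.9) = +1.261 V.
Since Cu⁺/Cu is the cathode and Cr³⁺/Cr the anode, E°cell = E°(Cu⁺/Cu) − E°(Cr³⁺/Cr).
So E°(Cu⁺/Cu) = E°cell + E°(Cr³⁺/Cr) = +1.261 + (-0.74) = +0.52 V.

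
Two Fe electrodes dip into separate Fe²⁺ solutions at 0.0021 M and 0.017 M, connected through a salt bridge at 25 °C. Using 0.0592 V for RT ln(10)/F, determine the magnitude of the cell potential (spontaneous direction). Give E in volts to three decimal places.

For a concentration cell E°cell = 0. The 0.017 M side is the cathode (reduction is favoured where [Fe²⁺] is higher).
With n = 2, E = −(0.0592/2) log([Fe²⁺]ₐₙ/[Fe²⁺]꜀ₐₜ) = −(0.0592/2) log(0.0021/0.017) = −(0.0592/2)(-0.908) = +0.027 V.

+0.027 V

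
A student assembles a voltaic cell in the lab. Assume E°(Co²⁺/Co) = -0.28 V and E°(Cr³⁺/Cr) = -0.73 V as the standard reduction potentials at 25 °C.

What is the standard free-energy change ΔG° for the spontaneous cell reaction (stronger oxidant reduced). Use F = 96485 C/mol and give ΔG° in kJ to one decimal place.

Co²⁺/Co (E° = -0.28 V) is the cathode; Cr³⁺/Cr (E° = -0.73 V) is the anode, so E°cell = +0.45 V.
Balancing electrons gives n = 6 (lcm of 2 and 3).
ΔG° = −nFE° = −(6)(96485)(+0.45) = -260,510 J = -260.5 kJ.

-260.5 kJ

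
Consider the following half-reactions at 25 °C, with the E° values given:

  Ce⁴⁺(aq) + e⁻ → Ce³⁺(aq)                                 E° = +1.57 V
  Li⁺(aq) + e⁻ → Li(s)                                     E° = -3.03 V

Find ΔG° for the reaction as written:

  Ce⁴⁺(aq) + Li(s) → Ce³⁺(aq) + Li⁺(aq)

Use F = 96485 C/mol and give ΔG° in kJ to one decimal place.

As written, Ce⁴⁺/Ce³⁺ is reduced (cathode) and Li⁺/Li is oxidised (anode), so E°cell = (+1.57) − (-3.03) = +4.60 V.
Balancing electrons gives n = 1.
ΔG° = −nFE° = −(1)(96485)(+4.60) = -443,831 J = -443.8 kJ.

-443.8 kJ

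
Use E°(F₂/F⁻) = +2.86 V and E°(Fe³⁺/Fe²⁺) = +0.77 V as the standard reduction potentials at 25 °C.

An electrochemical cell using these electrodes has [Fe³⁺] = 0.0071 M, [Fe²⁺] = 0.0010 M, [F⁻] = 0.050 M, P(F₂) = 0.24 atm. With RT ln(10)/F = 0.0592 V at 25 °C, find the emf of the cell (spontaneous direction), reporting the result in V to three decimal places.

+2.098 V

F₂/F⁻ is the cathode (higher E°), Fe³⁺/Fe²⁺ the anode: E°cell = +2.86 − (+0.77) = +2.09 V, n = 2.
Overall: F₂(g) + 2 Fe²⁺(aq) → 2 F⁻(aq) + 2 Fe³⁺(aq)
Q = [F⁻]^2·[Fe³⁺]^2 / (P(F₂)·[Fe²⁺]^2); log Q = -0.280.
E = E° − (0.0592/n) log Q = +2.09 − (0.0592/2)(-0.280) = +2.098 V.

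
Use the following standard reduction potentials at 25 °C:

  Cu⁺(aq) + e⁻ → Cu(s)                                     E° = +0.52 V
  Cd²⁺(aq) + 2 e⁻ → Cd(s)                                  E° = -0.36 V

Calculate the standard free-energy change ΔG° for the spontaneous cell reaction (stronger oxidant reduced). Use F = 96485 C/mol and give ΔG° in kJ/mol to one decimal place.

Cu⁺/Cu (E° = +0.52 V) is the cathode; Cd²⁺/Cd (E° = -0.36 V) is the anode, so E°cell = +0.88 V.
Balancing electrons gives n = 2 (lcm of 1 and 2).
ΔG° = −nFE° = −(2)(96485)(+0.88) = -169,814 J = -169.8 kJ/mol.

-169.8 kJ/mol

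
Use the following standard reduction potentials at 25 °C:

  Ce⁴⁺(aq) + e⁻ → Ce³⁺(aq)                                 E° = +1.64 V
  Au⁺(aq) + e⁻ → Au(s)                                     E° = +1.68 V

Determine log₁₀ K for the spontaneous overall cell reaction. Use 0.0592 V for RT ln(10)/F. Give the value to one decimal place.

Cathode: Au⁺/Au; anode: Ce⁴⁺/Ce³⁺. E°cell = +0.04 V, n = 1.
log K = nE°cell / 0.0592 = (1)(+0.04) / 0.0592 = 0.7.

0.7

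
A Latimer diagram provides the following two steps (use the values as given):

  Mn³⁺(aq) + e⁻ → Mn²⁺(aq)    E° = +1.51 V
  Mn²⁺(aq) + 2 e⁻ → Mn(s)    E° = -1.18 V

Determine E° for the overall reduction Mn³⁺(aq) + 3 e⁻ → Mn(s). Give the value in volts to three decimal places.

-0.283 V

Since ΔG° = −nFE° is additive over sequential reductions, n₃E°₃ = n₁E°₁ + n₂E°₂.
E°₃ = (1×+1.51 + 2×-1.18) / 3 = (-0.850) / 3 = -0.283 V.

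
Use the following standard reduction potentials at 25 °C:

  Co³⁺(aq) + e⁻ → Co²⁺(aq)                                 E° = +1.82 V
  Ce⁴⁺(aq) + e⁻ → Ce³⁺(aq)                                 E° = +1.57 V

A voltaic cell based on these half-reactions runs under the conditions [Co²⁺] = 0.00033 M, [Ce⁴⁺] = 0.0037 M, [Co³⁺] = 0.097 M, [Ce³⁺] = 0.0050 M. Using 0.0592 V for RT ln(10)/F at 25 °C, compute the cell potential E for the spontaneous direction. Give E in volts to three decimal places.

Co³⁺/Co²⁺ is the cathode (higher E°), Ce⁴⁺/Ce³⁺ the anode: E°cell = +1.82 − (+1.57) = +0.25 V, n = 1.
Overall: Co³⁺(aq) + Ce³⁺(aq) → Co²⁺(aq) + Ce⁴⁺(aq)
Q = [Co²⁺]·[Ce⁴⁺] / ([Co³⁺]·[Ce³⁺]); log Q = -2.599.
E = E° − (0.0592/n) log Q = +0.25 − (0.0592/1)(-2.599) = +0.404 V.

+0.404 V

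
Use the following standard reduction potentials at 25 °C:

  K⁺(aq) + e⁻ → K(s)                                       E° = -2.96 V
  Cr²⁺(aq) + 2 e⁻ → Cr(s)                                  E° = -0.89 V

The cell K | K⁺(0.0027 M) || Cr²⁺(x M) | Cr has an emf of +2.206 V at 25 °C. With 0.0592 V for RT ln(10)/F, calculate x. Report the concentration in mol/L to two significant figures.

0.29 M

Cr²⁺/Cr is the cathode, K⁺/K the anode: E°cell = +2.07 V, n = 2.
Overall reaction: Cr²⁺(aq) + 2 K(s) → Cr(s) + 2 K⁺(aq); Q = [K⁺]^2/[Cr²⁺]^1.
From E = E° − (0.0592/n) log Q: log Q = (E° − E)·n/0.0592 = (+2.07 − (+2.206))·2/0.0592 = -4.5946.
So 1·log[Cr²⁺] = 2·log(0.0027) − log Q = -5.1373 − (-4.5946) = -0.5427; [Cr²⁺] = 10^(-0.5427) ≈ 0.29 M.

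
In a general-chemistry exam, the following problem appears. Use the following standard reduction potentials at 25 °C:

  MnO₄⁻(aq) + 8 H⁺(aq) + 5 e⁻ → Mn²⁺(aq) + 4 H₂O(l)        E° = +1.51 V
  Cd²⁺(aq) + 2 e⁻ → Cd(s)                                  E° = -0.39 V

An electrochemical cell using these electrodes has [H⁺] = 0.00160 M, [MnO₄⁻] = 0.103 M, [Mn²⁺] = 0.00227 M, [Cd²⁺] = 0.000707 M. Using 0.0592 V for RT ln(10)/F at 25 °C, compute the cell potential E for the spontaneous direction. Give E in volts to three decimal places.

+1.748 V

MnO₄⁻/Mn²⁺ is the cathode (higher E°), Cd²⁺/Cd the anode: E°cell = +1.51 − (-0.39) = +1.90 V, n = 10.
Overall: 2 MnO₄⁻(aq) + 16 H⁺(aq) + 5 Cd(s) → 2 Mn²⁺(aq) + 8 H₂O(l) + 5 Cd²⁺(aq)
Q = [Mn²⁺]^2·[Cd²⁺]^5 / ([MnO₄⁻]^2·[H⁺]^16); log Q = 25.668.
E = E° − (0.0592/n) log Q = +1.90 − (0.0592/10)(25.668) = +1.748 V.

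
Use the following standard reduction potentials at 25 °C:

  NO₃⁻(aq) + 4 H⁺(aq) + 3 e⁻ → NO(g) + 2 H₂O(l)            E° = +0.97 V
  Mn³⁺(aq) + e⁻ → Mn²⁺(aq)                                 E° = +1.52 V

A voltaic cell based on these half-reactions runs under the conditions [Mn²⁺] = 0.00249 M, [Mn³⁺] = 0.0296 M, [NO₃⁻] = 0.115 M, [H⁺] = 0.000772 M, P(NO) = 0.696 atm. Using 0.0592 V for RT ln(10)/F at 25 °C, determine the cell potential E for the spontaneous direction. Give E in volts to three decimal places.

Mn³⁺/Mn²⁺ is the cathode (higher E°), NO₃⁻/NO the anode: E°cell = +1.52 − (+0.97) = +0.55 V, n = 3.
Overall: 3 Mn³⁺(aq) + NO(g) + 2 H₂O(l) → 3 Mn²⁺(aq) + NO₃⁻(aq) + 4 H⁺(aq)
Q = [Mn²⁺]^3·[NO₃⁻]·[H⁺]^4 / ([Mn³⁺]^3·P(NO)); log Q = -16.457.
E = E° − (0.0592/n) log Q = +0.55 − (0.0592/3)(-16.457) = +0.875 V.

+0.875 V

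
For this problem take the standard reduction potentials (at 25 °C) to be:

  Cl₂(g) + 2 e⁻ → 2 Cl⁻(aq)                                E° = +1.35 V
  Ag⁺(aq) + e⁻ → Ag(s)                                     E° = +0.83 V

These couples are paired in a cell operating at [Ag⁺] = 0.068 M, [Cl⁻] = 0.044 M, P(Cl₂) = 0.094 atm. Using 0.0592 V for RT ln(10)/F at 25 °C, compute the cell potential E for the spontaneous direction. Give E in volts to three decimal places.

+0.639 V

Cl₂/Cl⁻ is the cathode (higher E°), Ag⁺/Ag the anode: E°cell = +1.35 − (+0.83) = +0.52 V, n = 2.
Overall: Cl₂(g) + 2 Ag(s) → 2 Cl⁻(aq) + 2 Ag⁺(aq)
Q = [Cl⁻]^2·[Ag⁺]^2 / (P(Cl₂)); log Q = -4.021.
E = E° − (0.0592/n) log Q = +0.52 − (0.0592/2)(-4.021) = +0.639 V.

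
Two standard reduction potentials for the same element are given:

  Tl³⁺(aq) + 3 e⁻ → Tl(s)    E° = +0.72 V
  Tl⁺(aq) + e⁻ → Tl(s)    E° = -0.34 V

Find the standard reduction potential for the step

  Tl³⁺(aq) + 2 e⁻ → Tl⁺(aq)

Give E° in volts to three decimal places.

Sequential free energies add, so n₃E°₃ = n₁E°₁ + n₂E°₂.
With n₃ = 3, and the known step contributing 1×(-0.34) V, the unknown satisfies 2·E° = 3×(+0.72) − 1×(-0.34) = +2.500.
E° = +2.500 / 2 = +1.250 V.

+1.250 V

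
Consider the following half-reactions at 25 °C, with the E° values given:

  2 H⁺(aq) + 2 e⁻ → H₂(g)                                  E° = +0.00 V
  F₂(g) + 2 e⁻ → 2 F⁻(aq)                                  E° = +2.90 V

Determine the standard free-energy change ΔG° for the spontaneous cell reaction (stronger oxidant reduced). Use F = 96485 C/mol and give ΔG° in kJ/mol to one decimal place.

F₂/F⁻ (E° = +2.90 V) is the cathode; H⁺/H₂ (E° = +0.00 V) is the anode, so E°cell = +2.90 V.
Balancing electrons gives n = 2 (lcm of 2 and 2).
ΔG° = −nFE° = −(2)(96485)(+2.90) = -559,613 J = -559.6 kJ/mol.

-559.6 kJ/mol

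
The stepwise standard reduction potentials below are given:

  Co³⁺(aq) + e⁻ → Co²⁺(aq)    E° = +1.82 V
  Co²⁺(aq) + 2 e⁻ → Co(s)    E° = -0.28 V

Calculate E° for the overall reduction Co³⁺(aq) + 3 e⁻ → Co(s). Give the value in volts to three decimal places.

+0.420 V

Adding the free-energy changes (−nFE°) of the two steps gives −n₃FE°₃ = −n₁FE°₁ − n₂FE°₂.
E°₃ = (1×+1.82 + 2×-0.28) / 3 = (+1.260) / 3 = +0.420 V.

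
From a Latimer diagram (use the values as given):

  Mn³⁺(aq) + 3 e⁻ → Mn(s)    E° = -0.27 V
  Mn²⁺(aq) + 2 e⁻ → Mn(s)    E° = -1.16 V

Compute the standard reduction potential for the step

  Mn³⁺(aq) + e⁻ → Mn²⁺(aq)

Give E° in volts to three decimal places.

Sequential free energies add, so n₃E°₃ = n₁E°₁ + n₂E°₂.
With n₃ = 3, and the known step contributing 2×(-1.16) V, the unknown satisfies 1·E° = 3×(-0.27) − 2×(-1.16) = +1.510.
E° = +1.510 / 1 = +1.510 V.

+1.510 V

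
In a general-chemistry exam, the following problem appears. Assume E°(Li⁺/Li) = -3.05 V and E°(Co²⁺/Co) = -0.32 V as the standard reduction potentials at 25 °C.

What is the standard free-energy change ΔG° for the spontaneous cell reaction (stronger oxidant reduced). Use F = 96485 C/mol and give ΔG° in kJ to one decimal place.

Co²⁺/Co (E° = -0.32 V) is the cathode; Li⁺/Li (E° = -3.05 V) is the anode, so E°cell = +2.73 V.
Balancing electrons gives n = 2 (lcm of 2 and 1).
ΔG° = −nFE° = −(2)(96485)(+2.73) = -526,808 J = -526.8 kJ.

-526.8 kJ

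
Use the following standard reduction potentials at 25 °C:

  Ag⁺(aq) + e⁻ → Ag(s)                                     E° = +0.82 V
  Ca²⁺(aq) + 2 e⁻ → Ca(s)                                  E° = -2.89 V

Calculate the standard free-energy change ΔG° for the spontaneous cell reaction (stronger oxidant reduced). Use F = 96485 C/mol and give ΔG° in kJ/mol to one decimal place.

Ag⁺/Ag (E° = +0.82 V) is the cathode; Ca²⁺/Ca (E° = -2.89 V) is the anode, so E°cell = +3.71 V.
Balancing electrons gives n = 2 (lcm of 1 and 2).
ΔG° = −nFE° = −(2)(96485)(+3.71) = -715,919 J = -715.9 kJ/mol.

-715.9 kJ/mol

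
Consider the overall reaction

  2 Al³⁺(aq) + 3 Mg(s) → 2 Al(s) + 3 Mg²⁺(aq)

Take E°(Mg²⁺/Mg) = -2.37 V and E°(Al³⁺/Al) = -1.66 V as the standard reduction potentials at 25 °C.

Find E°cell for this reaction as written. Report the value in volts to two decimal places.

The Al³⁺/Al couple has the higher reduction potential, so it is the cathode; Mg²⁺/Mg is oxidised at the anode.
E°cell = E°(cathode) − E°(anode) = (-1.66) − (-2.37) = +0.71 V.

+0.71 V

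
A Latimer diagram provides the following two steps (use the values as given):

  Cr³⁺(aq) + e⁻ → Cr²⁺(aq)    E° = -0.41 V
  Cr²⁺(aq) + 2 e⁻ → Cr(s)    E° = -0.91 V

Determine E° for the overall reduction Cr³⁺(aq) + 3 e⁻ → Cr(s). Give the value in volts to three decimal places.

-0.743 V

Standard free energies of sequential steps add: ΔG°₃ = ΔG°₁ + ΔG°₂, so n₃E°₃ = n₁E°₁ + n₂E°₂.
E°₃ = (1×-0.41 + 2×-0.91) / 3 = (-2.230) / 3 = -0.743 V.
Simply averaging or adding the two E° values would be wrong; the electron-weighted sum is required.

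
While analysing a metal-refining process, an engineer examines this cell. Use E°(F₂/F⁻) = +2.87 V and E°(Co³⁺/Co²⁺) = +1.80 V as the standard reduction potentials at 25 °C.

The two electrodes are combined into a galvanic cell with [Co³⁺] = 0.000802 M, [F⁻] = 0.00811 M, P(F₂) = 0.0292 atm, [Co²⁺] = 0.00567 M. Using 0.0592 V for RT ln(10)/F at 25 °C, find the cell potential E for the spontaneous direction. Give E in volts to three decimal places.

+1.199 V

F₂/F⁻ is the cathode (higher E°), Co³⁺/Co²⁺ the anode: E°cell = +2.87 − (+1.80) = +1.07 V, n = 2.
Overall: F₂(g) + 2 Co²⁺(aq) → 2 F⁻(aq) + 2 Co³⁺(aq)
Q = [F⁻]^2·[Co³⁺]^2 / (P(F₂)·[Co²⁺]^2); log Q = -4.346.
E = E° − (0.0592/n) log Q = +1.07 − (0.0592/2)(-4.346) = +1.199 V.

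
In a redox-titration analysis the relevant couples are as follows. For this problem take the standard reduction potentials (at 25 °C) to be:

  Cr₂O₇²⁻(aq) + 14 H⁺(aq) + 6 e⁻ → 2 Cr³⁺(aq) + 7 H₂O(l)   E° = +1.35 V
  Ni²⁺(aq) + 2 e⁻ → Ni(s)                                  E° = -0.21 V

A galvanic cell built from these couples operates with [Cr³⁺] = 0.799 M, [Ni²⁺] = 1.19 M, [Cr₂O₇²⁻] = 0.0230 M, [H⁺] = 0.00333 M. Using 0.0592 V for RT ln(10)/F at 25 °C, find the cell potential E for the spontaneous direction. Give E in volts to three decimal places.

Cr₂O₇²⁻/Cr³⁺ is the cathode (higher E°), Ni²⁺/Ni the anode: E°cell = +1.35 − (-0.21) = +1.56 V, n = 6.
Overall: Cr₂O₇²⁻(aq) + 14 H⁺(aq) + 3 Ni(s) → 2 Cr³⁺(aq) + 7 H₂O(l) + 3 Ni²⁺(aq)
Q = [Cr³⁺]^2·[Ni²⁺]^3 / ([Cr₂O₇²⁻]·[H⁺]^14); log Q = 36.356.
E = E° − (0.0592/n) log Q = +1.56 − (0.0592/6)(36.356) = +1.201 V.

+1.201 V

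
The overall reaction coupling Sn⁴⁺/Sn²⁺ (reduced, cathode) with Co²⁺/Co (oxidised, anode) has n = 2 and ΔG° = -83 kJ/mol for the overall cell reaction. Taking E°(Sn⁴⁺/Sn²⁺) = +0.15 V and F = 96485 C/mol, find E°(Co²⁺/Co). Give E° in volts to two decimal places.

E°cell = −ΔG°/(nF) = −(-83×10³)/((2)(96485)) = +0.430 V.
Since Sn⁴⁺/Sn²⁺ is the cathode and Co²⁺/Co the anode, E°cell = E°(Sn⁴⁺/Sn²⁺) − E°(Co²⁺/Co).
So E°(Co²⁺/Co) = E°(Sn⁴⁺/Sn²⁺) − E°cell = (+0.15) − (+0.430) = -0.28 V.

-0.28 V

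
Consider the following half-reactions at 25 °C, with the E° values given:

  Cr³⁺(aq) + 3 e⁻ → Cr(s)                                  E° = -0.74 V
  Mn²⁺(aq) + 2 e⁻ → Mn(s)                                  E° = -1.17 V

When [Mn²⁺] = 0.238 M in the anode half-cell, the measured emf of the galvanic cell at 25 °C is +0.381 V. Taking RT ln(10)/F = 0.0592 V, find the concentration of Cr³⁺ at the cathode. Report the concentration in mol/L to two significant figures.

Cr³⁺/Cr is the cathode, Mn²⁺/Mn the anode: E°cell = +0.43 V, n = 6.
Overall reaction: 2 Cr³⁺(aq) + 3 Mn(s) → 2 Cr(s) + 3 Mn²⁺(aq); Q = [Mn²⁺]^3/[Cr³⁺]^2.
From E = E° − (0.0592/n) log Q: log Q = (E° − E)·n/0.0592 = (+0.43 − (+0.381))·6/0.0592 = 4.9662.
So 2·log[Cr³⁺] = 3·log(0.238) − log Q = -1.8703 − (4.9662) = -6.8365; log[Cr³⁺] = -6.8365 / 2 = -3.4183; [Cr³⁺] = 10^(-3.4183) ≈ 0.00038 M.

0.00038 M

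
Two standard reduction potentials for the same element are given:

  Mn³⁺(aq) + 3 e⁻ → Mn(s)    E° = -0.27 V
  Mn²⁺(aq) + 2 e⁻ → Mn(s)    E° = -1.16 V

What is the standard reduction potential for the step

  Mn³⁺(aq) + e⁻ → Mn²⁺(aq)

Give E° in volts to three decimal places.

Sequential free energies add, so n₃E°₃ = n₁E°₁ + n₂E°₂.
With n₃ = 3, and the known step contributing 2×(-1.16) V, the unknown satisfies 1·E° = 3×(-0.27) − 2×(-1.16) = +1.510.
E° = +1.510 / 1 = +1.510 V.

+1.510 V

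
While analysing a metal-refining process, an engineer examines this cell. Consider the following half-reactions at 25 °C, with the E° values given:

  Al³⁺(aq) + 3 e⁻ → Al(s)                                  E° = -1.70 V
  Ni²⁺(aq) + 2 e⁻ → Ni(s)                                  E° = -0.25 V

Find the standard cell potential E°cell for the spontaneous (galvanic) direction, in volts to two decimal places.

The Ni²⁺/Ni couple has the higher reduction potential, so it is the cathode; Al³⁺/Al is oxidised at the anode.
E°cell = E°(cathode) − E°(anode) = (-0.25) − (-1.70) = +1.45 V.

+1.45 V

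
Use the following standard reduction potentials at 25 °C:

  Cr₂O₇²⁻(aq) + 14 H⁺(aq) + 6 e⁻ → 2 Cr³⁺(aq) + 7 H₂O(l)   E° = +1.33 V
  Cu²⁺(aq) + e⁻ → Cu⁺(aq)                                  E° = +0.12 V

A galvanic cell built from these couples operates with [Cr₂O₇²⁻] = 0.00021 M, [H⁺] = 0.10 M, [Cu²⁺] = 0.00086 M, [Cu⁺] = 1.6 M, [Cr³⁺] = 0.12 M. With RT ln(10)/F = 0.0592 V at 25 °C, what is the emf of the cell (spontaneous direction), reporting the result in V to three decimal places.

Cr₂O₇²⁻/Cr³⁺ is the cathode (higher E°), Cu²⁺/Cu⁺ the anode: E°cell = +1.33 − (+0.12) = +1.21 V, n = 6.
Overall: Cr₂O₇²⁻(aq) + 14 H⁺(aq) + 6 Cu⁺(aq) → 2 Cr³⁺(aq) + 7 H₂O(l) + 6 Cu²⁺(aq)
Q = [Cr³⁺]^2·[Cu²⁺]^6 / ([Cr₂O₇²⁻]·[H⁺]^14·[Cu⁺]^6); log Q = -3.782.
E = E° − (0.0592/n) log Q = +1.21 − (0.0592/6)(-3.782) = +1.247 V.

+1.247 V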